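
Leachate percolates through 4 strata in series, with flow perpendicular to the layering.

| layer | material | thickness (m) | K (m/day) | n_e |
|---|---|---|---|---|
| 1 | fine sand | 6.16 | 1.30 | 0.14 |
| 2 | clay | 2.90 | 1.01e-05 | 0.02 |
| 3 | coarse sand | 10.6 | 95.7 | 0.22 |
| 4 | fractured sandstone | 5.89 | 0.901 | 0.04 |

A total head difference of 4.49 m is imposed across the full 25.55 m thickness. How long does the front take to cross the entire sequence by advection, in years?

611

With flow normal to the layers, continuity requires the same specific discharge q through every layer.
Σ(b_i/K_i) = 6.16/1.30 + 2.90/1.01e-05 + 10.6/95.7 + 5.89/0.901 = 2.871e+05 d.
q = Δh / Σ(b_i/K_i) = 4.49 / 2.871e+05 = 1.564e-05 m/day.
In each layer the seepage velocity is v_i = q/n_i, so the layer transit time is t_i = b_i·n_i / q:
  layer 1 (fine sand): t_1 = 6.16 × 0.14 / 1.564e-05 = 55151 d
  layer 2 (clay): t_2 = 2.90 × 0.02 / 1.564e-05 = 3709 d
  layer 3 (coarse sand): t_3 = 10.6 × 0.22 / 1.564e-05 = 1.491e+05 d
  layer 4 (fractured sandstone): t_4 = 5.89 × 0.04 / 1.564e-05 = 15067 d
Total t = Σ t_i = 2.231e+05 days = 610.7 years.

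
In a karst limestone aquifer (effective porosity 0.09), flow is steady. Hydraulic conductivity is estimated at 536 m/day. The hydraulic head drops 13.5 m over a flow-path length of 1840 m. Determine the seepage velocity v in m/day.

Hydraulic gradient i = Δh / L = 13.5 / 1840 = 0.007337.
Darcy flux q = K · i = 536.0 × 0.007337 = 3.933 m/day.
Seepage velocity v = q / n_e = 3.933 / 0.09 = 43.70 m/day.

43.7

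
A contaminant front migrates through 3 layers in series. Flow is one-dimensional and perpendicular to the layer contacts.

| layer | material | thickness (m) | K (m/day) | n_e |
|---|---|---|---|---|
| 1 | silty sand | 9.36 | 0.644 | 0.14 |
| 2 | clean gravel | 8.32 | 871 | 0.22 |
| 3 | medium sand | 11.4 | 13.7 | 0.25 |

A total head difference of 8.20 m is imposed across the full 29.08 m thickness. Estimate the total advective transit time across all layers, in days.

11.2

With flow normal to the layers, continuity requires the same specific discharge q through every layer.
Σ(b_i/K_i) = 9.36/0.644 + 8.32/871 + 11.4/13.7 = 15.38 d.
q = Δh / Σ(b_i/K_i) = 8.20 / 15.38 = 0.5333 m/day.
In each layer the seepage velocity is v_i = q/n_i, so the layer transit time is t_i = b_i·n_i / q:
  layer 1 (silty sand): t_1 = 9.36 × 0.14 / 0.5333 = 2.457 d
  layer 2 (clean gravel): t_2 = 8.32 × 0.22 / 0.5333 = 3.432 d
  layer 3 (medium sand): t_3 = 11.4 × 0.25 / 0.5333 = 5.344 d
Total t = Σ t_i = 11.23 days.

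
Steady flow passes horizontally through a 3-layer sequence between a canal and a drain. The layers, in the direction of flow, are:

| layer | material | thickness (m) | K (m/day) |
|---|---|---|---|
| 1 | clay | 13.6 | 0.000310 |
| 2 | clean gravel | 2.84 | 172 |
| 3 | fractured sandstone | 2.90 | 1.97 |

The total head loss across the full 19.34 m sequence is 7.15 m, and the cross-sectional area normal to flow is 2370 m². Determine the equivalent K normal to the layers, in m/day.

0.000441

Flow is perpendicular to layering, so the layers act in series and the equivalent K is the thickness-weighted harmonic mean.
Total thickness L = 13.6 + 2.84 + 2.90 = 19.34 m.
Σ(b_i/K_i) = 13.6/0.000310 + 2.84/172 + 2.90/1.97 = 43872 d.
K_eq = L / Σ(b_i/K_i) = 19.34 / 43872 = 0.0004408 m/day.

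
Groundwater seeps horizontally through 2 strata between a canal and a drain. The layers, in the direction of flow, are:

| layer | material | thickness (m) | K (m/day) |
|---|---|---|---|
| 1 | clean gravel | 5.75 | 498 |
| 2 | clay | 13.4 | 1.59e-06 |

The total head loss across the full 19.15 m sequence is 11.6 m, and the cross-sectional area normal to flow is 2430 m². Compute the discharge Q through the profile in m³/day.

0.00334

Flow is perpendicular to layering, so the layers act in series and the equivalent K is the thickness-weighted harmonic mean.
Total thickness L = 5.75 + 13.4 = 19.15 m.
Σ(b_i/K_i) = 5.75/498 + 13.4/1.59e-06 = 8.428e+06 d.
K_eq = L / Σ(b_i/K_i) = 19.15 / 8.428e+06 = 2.272e-06 m/day.
Q = K_eq · A · (Δh/L) = 2.272e-06 × 2430 × (11.6/19.15) = 0.003345 m³/day.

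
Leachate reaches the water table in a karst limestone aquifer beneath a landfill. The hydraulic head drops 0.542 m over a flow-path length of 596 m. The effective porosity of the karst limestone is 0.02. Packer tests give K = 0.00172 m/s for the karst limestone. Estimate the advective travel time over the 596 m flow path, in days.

Convert K: 0.00172 m/s × 86400 = 148.6 m/day.
Hydraulic gradient i = Δh / L = 0.542 / 596 = 0.0009094.
Darcy flux q = K · i = 148.6 × 0.0009094 = 0.1351 m/day.
Seepage velocity v = q / n_e = 0.1351 / 0.02 = 6.757 m/day.
Travel time t = L / v = 596 / 6.757 = 88.20 days.

88.2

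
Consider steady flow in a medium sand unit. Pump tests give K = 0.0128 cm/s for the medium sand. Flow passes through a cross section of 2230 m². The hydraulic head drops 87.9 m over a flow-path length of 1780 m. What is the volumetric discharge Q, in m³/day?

Convert K: 0.0128 cm/s × 864 = 11.06 m/day.
Hydraulic gradient i = Δh / L = 87.9 / 1780 = 0.04938.
Darcy's law: Q = K · A · i = 11.06 × 2230 × 0.04938 = 1218 m³/day.

1220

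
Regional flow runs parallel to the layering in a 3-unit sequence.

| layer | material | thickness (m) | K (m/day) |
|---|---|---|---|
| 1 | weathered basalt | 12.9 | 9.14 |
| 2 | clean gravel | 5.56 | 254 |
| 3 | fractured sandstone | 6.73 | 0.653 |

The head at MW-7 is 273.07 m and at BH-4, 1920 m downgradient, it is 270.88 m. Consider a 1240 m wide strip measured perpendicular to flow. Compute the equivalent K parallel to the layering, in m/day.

60.9

Flow is parallel to layering, so each bed carries its own Darcy discharge and the transmissivities add.
Σ(K_i·b_i) = 9.14×12.9 + 254×5.56 + 0.653×6.73 = 1535 m²/day.
Total thickness b = 25.19 m, so K_eq = Σ(K_i·b_i)/b = 60.92 m/day.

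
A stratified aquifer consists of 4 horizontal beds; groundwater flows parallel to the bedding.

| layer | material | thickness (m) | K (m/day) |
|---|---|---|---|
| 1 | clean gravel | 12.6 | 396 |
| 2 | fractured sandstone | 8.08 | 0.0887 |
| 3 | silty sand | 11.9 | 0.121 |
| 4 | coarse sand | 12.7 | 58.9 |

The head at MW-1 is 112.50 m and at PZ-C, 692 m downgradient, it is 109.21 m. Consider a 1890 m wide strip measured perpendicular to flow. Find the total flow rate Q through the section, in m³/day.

51600

Flow is parallel to layering, so each bed carries its own Darcy discharge and the transmissivities add.
Σ(K_i·b_i) = 396×12.6 + 0.0887×8.08 + 0.121×11.9 + 58.9×12.7 = 5740 m²/day.
Hydraulic gradient i = (112.50 − 109.21) / 692 = 3.29 / 692 = 0.004754.
Q = Σ(K_i·b_i) · W · i = 5740 × 1890 × 0.004754 = 51576 m³/day.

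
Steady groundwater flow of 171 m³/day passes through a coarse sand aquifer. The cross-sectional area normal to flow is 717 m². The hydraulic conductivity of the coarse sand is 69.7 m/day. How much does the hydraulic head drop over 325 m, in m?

1.11

From Q = K·A·i, i = Q / (K·A) = 171 / (69.70 × 717.0) = 0.003422.
Head loss Δh = i · L = 0.003422 × 325 = 1.112 m.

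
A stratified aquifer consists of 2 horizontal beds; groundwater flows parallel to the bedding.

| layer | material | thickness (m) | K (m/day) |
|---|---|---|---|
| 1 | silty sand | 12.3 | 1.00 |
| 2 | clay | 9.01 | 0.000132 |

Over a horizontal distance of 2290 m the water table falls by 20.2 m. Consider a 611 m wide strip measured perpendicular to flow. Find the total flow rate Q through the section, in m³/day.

66.3

Flow is parallel to layering, so each bed carries its own Darcy discharge and the transmissivities add.
Σ(K_i·b_i) = 1.00×12.3 + 0.000132×9.01 = 12.30 m²/day.
Hydraulic gradient i = Δh / L = 20.2 / 2290 = 0.008821.
Q = Σ(K_i·b_i) · W · i = 12.30 × 611 × 0.008821 = 66.30 m³/day.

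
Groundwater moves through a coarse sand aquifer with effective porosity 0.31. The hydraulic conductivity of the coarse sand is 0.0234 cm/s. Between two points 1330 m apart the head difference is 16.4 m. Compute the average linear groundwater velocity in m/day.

0.804

Convert K: 0.0234 cm/s × 864 = 20.22 m/day.
Hydraulic gradient i = Δh / L = 16.4 / 1330 = 0.01233.
Darcy flux q = K · i = 20.22 × 0.01233 = 0.2493 m/day.
Seepage velocity v = q / n_e = 0.2493 / 0.31 = 0.8042 m/day.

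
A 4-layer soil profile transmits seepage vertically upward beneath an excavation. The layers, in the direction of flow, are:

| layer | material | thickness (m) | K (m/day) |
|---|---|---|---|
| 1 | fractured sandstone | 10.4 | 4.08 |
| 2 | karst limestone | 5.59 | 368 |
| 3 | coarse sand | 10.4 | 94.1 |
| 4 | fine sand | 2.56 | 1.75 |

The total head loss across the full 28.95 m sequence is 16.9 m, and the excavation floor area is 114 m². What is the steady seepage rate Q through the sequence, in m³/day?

Flow is perpendicular to layering, so the layers act in series and the equivalent K is the thickness-weighted harmonic mean.
Total thickness L = 10.4 + 5.59 + 10.4 + 2.56 = 28.95 m.
Σ(b_i/K_i) = 10.4/4.08 + 5.59/368 + 10.4/94.1 + 2.56/1.75 = 4.138 d.
K_eq = L / Σ(b_i/K_i) = 28.95 / 4.138 = 6.997 m/day.
Q = K_eq · A · (Δh/L) = 6.997 × 114 × (16.9/28.95) = 465.6 m³/day.

466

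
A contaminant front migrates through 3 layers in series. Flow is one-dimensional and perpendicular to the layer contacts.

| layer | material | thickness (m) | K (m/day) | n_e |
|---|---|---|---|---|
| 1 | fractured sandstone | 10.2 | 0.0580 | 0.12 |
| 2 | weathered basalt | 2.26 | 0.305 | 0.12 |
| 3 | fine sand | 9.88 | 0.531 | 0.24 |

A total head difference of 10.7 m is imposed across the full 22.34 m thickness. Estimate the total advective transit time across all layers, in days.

With flow normal to the layers, continuity requires the same specific discharge q through every layer.
Σ(b_i/K_i) = 10.2/0.0580 + 2.26/0.305 + 9.88/0.531 = 201.9 d.
q = Δh / Σ(b_i/K_i) = 10.7 / 201.9 = 0.05300 m/day.
In each layer the seepage velocity is v_i = q/n_i, so the layer transit time is t_i = b_i·n_i / q:
  layer 1 (fractured sandstone): t_1 = 10.2 × 0.12 / 0.05300 = 23.09 d
  layer 2 (weathered basalt): t_2 = 2.26 × 0.12 / 0.05300 = 5.117 d
  layer 3 (fine sand): t_3 = 9.88 × 0.24 / 0.05300 = 44.74 d
Total t = Σ t_i = 72.95 days.

72.9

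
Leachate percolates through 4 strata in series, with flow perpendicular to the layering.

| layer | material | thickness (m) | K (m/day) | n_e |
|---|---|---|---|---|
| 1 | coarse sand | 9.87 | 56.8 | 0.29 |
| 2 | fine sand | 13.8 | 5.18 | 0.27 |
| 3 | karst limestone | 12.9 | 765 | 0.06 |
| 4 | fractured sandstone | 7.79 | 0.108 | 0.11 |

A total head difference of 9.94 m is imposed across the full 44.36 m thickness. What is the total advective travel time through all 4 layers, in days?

62.0

With flow normal to the layers, continuity requires the same specific discharge q through every layer.
Σ(b_i/K_i) = 9.87/56.8 + 13.8/5.18 + 12.9/765 + 7.79/0.108 = 74.98 d.
q = Δh / Σ(b_i/K_i) = 9.94 / 74.98 = 0.1326 m/day.
In each layer the seepage velocity is v_i = q/n_i, so the layer transit time is t_i = b_i·n_i / q:
  layer 1 (coarse sand): t_1 = 9.87 × 0.29 / 0.1326 = 21.59 d
  layer 2 (fine sand): t_2 = 13.8 × 0.27 / 0.1326 = 28.11 d
  layer 3 (karst limestone): t_3 = 12.9 × 0.06 / 0.1326 = 5.839 d
  layer 4 (fractured sandstone): t_4 = 7.79 × 0.11 / 0.1326 = 6.464 d
Total t = Σ t_i = 62.00 days.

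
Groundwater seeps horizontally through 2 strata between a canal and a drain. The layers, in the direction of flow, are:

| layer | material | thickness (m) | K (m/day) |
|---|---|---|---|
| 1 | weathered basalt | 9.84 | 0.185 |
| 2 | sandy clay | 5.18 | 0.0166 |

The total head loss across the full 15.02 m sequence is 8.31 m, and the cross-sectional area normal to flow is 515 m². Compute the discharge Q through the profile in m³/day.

11.7

Flow is perpendicular to layering, so the layers act in series and the equivalent K is the thickness-weighted harmonic mean.
Total thickness L = 9.84 + 5.18 = 15.02 m.
Σ(b_i/K_i) = 9.84/0.185 + 5.18/0.0166 = 365.2 d.
K_eq = L / Σ(b_i/K_i) = 15.02 / 365.2 = 0.04112 m/day.
Q = K_eq · A · (Δh/L) = 0.04112 × 515 × (8.31/15.02) = 11.72 m³/day.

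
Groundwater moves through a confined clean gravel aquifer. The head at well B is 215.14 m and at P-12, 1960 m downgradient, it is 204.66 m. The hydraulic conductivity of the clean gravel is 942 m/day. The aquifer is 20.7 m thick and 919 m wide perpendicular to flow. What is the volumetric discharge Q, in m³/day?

95800

Cross-sectional area A = 919 × 20.7 = 19023 m².
Hydraulic gradient i = (215.14 − 204.66) / 1960 = 10.48 / 1960 = 0.005347.
Darcy's law: Q = K · A · i = 942.0 × 19023 × 0.005347 = 95817 m³/day.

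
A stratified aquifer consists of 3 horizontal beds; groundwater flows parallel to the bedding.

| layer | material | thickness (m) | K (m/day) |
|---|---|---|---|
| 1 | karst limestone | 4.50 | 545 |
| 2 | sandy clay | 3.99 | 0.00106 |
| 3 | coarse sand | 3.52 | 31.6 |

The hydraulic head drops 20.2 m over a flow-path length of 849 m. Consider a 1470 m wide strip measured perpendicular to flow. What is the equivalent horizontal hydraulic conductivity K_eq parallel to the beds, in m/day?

213

Flow is parallel to layering, so each bed carries its own Darcy discharge and the transmissivities add.
Σ(K_i·b_i) = 545×4.50 + 0.00106×3.99 + 31.6×3.52 = 2564 m²/day.
Total thickness b = 12.01 m, so K_eq = Σ(K_i·b_i)/b = 213.5 m/day.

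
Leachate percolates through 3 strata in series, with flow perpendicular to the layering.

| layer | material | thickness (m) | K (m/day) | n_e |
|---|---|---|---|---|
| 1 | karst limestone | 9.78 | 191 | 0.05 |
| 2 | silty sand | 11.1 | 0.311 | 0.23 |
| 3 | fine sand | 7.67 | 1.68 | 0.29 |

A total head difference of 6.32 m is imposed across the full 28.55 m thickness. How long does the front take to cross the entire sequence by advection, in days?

33.6

With flow normal to the layers, continuity requires the same specific discharge q through every layer.
Σ(b_i/K_i) = 9.78/191 + 11.1/0.311 + 7.67/1.68 = 40.31 d.
q = Δh / Σ(b_i/K_i) = 6.32 / 40.31 = 0.1568 m/day.
In each layer the seepage velocity is v_i = q/n_i, so the layer transit time is t_i = b_i·n_i / q:
  layer 1 (karst limestone): t_1 = 9.78 × 0.05 / 0.1568 = 3.119 d
  layer 2 (silty sand): t_2 = 11.1 × 0.23 / 0.1568 = 16.28 d
  layer 3 (fine sand): t_3 = 7.67 × 0.29 / 0.1568 = 14.19 d
Total t = Σ t_i = 33.59 days.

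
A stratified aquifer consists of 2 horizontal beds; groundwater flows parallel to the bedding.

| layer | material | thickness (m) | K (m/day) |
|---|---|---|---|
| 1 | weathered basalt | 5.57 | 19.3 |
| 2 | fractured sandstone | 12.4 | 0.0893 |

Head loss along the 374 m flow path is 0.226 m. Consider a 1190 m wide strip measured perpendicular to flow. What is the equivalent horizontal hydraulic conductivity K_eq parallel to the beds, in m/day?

6.04

Flow is parallel to layering, so each bed carries its own Darcy discharge and the transmissivities add.
Σ(K_i·b_i) = 19.3×5.57 + 0.0893×12.4 = 108.6 m²/day.
Total thickness b = 17.97 m, so K_eq = Σ(K_i·b_i)/b = 6.044 m/day.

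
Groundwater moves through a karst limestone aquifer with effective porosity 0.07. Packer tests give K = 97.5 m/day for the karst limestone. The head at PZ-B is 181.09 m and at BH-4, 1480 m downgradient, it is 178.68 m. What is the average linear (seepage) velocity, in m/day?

2.27

Hydraulic gradient i = (181.09 − 178.68) / 1480 = 2.41 / 1480 = 0.001628.
Darcy flux q = K · i = 97.50 × 0.001628 = 0.1588 m/day.
Seepage velocity v = q / n_e = 0.1588 / 0.07 = 2.268 m/day.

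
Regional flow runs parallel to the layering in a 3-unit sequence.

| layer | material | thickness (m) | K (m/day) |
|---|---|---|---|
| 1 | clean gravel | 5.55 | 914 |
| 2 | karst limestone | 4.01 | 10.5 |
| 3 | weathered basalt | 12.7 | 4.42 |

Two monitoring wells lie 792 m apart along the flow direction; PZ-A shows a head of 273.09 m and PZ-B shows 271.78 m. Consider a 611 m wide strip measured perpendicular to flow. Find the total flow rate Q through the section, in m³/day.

Flow is parallel to layering, so each bed carries its own Darcy discharge and the transmissivities add.
Σ(K_i·b_i) = 914×5.55 + 10.5×4.01 + 4.42×12.7 = 5171 m²/day.
Hydraulic gradient i = (273.09 − 271.78) / 792 = 1.31 / 792 = 0.001654.
Q = Σ(K_i·b_i) · W · i = 5171 × 611 × 0.001654 = 5226 m³/day.

5230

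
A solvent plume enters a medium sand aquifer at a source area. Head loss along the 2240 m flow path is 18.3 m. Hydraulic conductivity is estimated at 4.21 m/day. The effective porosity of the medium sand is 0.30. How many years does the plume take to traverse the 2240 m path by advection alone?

53.5

Hydraulic gradient i = Δh / L = 18.3 / 2240 = 0.008170.
Darcy flux q = K · i = 4.210 × 0.008170 = 0.03439 m/day.
Seepage velocity v = q / n_e = 0.03439 / 0.30 = 0.1146 m/day.
Travel time t = L / v = 2240 / 0.1146 = 19538 days = 53.49 years.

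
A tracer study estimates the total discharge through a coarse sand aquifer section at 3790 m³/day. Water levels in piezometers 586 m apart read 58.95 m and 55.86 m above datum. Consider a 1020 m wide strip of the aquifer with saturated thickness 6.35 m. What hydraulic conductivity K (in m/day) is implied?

Cross-sectional area A = 1020 × 6.35 = 6477 m².
Hydraulic gradient i = (58.95 − 55.86) / 586 = 3.09 / 586 = 0.005273.
From Q = K·A·i, K = Q / (A·i) = 3790 / (6477 × 0.005273) = 111.0 m/day.

111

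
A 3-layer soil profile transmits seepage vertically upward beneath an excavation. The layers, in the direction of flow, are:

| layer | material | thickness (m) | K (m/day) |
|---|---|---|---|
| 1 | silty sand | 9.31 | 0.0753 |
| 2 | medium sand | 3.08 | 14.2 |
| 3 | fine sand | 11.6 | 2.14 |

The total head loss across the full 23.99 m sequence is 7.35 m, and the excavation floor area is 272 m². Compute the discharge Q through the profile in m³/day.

15.5

Flow is perpendicular to layering, so the layers act in series and the equivalent K is the thickness-weighted harmonic mean.
Total thickness L = 9.31 + 3.08 + 11.6 = 23.99 m.
Σ(b_i/K_i) = 9.31/0.0753 + 3.08/14.2 + 11.6/2.14 = 129.3 d.
K_eq = L / Σ(b_i/K_i) = 23.99 / 129.3 = 0.1856 m/day.
Q = K_eq · A · (Δh/L) = 0.1856 × 272 × (7.35/23.99) = 15.46 m³/day.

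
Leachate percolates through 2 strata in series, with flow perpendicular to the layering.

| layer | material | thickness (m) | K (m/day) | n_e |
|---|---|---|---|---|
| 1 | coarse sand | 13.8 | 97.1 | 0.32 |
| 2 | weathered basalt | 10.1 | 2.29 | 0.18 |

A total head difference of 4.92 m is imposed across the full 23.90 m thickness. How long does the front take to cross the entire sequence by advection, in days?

With flow normal to the layers, continuity requires the same specific discharge q through every layer.
Σ(b_i/K_i) = 13.8/97.1 + 10.1/2.29 = 4.553 d.
q = Δh / Σ(b_i/K_i) = 4.92 / 4.553 = 1.081 m/day.
In each layer the seepage velocity is v_i = q/n_i, so the layer transit time is t_i = b_i·n_i / q:
  layer 1 (coarse sand): t_1 = 13.8 × 0.32 / 1.081 = 4.086 d
  layer 2 (weathered basalt): t_2 = 10.1 × 0.18 / 1.081 = 1.682 d
Total t = Σ t_i = 5.768 days.

5.77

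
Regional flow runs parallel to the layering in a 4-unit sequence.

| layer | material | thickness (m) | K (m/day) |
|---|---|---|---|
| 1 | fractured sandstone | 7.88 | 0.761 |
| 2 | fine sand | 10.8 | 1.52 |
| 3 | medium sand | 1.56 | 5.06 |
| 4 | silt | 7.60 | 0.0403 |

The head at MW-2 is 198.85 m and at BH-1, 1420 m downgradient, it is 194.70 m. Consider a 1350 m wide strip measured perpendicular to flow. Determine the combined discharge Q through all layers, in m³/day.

121

Flow is parallel to layering, so each bed carries its own Darcy discharge and the transmissivities add.
Σ(K_i·b_i) = 0.761×7.88 + 1.52×10.8 + 5.06×1.56 + 0.0403×7.60 = 30.61 m²/day.
Hydraulic gradient i = (198.85 − 194.70) / 1420 = 4.15 / 1420 = 0.002923.
Q = Σ(K_i·b_i) · W · i = 30.61 × 1350 × 0.002923 = 120.8 m³/day.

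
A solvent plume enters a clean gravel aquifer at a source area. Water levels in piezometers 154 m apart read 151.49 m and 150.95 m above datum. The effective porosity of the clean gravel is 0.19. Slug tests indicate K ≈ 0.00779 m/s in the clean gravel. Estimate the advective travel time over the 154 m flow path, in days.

Convert K: 0.00779 m/s × 86400 = 673.1 m/day.
Hydraulic gradient i = (151.49 − 150.95) / 154 = 0.54 / 154 = 0.003506.
Darcy flux q = K · i = 673.1 × 0.003506 = 2.360 m/day.
Seepage velocity v = q / n_e = 2.360 / 0.19 = 12.42 m/day.
Travel time t = L / v = 154 / 12.42 = 12.40 days.

12.4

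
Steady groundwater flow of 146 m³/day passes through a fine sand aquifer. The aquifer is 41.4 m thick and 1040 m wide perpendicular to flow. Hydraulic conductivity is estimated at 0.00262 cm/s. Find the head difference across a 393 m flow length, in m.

0.589

Convert K: 0.00262 cm/s × 864 = 2.264 m/day.
Cross-sectional area A = 1040 × 41.4 = 43056 m².
From Q = K·A·i, i = Q / (K·A) = 146 / (2.264 × 43056) = 0.001498.
Head loss Δh = i · L = 0.001498 × 393 = 0.5887 m.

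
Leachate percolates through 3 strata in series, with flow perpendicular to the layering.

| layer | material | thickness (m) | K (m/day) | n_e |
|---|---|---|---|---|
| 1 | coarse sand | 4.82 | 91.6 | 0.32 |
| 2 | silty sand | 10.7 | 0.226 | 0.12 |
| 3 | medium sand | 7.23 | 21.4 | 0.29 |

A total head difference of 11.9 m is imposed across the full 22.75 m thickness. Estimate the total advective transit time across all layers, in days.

With flow normal to the layers, continuity requires the same specific discharge q through every layer.
Σ(b_i/K_i) = 4.82/91.6 + 10.7/0.226 + 7.23/21.4 = 47.74 d.
q = Δh / Σ(b_i/K_i) = 11.9 / 47.74 = 0.2493 m/day.
In each layer the seepage velocity is v_i = q/n_i, so the layer transit time is t_i = b_i·n_i / q:
  layer 1 (coarse sand): t_1 = 4.82 × 0.32 / 0.2493 = 6.187 d
  layer 2 (silty sand): t_2 = 10.7 × 0.12 / 0.2493 = 5.151 d
  layer 3 (medium sand): t_3 = 7.23 × 0.29 / 0.2493 = 8.411 d
Total t = Σ t_i = 19.75 days.

19.7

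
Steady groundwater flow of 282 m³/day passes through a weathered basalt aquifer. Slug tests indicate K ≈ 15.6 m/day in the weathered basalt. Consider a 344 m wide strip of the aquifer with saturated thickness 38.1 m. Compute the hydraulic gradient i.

Cross-sectional area A = 344 × 38.1 = 13106 m².
From Q = K·A·i, i = Q / (K·A) = 282 / (15.60 × 13106) = 0.001379.

0.00138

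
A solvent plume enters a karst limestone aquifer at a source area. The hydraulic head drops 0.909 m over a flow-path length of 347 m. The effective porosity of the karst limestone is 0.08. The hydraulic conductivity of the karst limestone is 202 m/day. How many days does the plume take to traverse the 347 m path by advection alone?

52.5

Hydraulic gradient i = Δh / L = 0.909 / 347 = 0.002620.
Darcy flux q = K · i = 202.0 × 0.002620 = 0.5292 m/day.
Seepage velocity v = q / n_e = 0.5292 / 0.08 = 6.614 m/day.
Travel time t = L / v = 347 / 6.614 = 52.46 days.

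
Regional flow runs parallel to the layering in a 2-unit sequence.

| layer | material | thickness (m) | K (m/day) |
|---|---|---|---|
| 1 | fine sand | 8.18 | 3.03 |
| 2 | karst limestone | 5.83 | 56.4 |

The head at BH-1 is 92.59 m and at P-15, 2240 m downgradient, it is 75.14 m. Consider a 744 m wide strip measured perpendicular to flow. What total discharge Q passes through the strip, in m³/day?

Flow is parallel to layering, so each bed carries its own Darcy discharge and the transmissivities add.
Σ(K_i·b_i) = 3.03×8.18 + 56.4×5.83 = 353.6 m²/day.
Hydraulic gradient i = (92.59 − 75.14) / 2240 = 17.45 / 2240 = 0.007790.
Q = Σ(K_i·b_i) · W · i = 353.6 × 744 × 0.007790 = 2049 m³/day.

2050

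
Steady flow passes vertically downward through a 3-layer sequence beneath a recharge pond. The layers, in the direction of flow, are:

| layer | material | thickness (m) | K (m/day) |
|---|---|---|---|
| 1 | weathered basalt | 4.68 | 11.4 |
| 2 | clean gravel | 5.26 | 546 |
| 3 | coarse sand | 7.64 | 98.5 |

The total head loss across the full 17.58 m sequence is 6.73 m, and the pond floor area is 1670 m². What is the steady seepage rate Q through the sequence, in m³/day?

Flow is perpendicular to layering, so the layers act in series and the equivalent K is the thickness-weighted harmonic mean.
Total thickness L = 4.68 + 5.26 + 7.64 = 17.58 m.
Σ(b_i/K_i) = 4.68/11.4 + 5.26/546 + 7.64/98.5 = 0.4977 d.
K_eq = L / Σ(b_i/K_i) = 17.58 / 0.4977 = 35.32 m/day.
Q = K_eq · A · (Δh/L) = 35.32 × 1670 × (6.73/17.58) = 22581 m³/day.

22600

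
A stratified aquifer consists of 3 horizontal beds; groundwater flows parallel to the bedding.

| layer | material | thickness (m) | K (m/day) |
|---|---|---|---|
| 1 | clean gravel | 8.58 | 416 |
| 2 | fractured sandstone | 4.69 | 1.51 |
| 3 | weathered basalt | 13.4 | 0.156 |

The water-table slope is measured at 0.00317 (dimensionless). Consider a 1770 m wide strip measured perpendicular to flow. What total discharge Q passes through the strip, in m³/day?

20100

Flow is parallel to layering, so each bed carries its own Darcy discharge and the transmissivities add.
Σ(K_i·b_i) = 416×8.58 + 1.51×4.69 + 0.156×13.4 = 3578 m²/day.
Hydraulic gradient i = 0.00317.
Q = Σ(K_i·b_i) · W · i = 3578 × 1770 × 0.003170 = 20078 m³/day.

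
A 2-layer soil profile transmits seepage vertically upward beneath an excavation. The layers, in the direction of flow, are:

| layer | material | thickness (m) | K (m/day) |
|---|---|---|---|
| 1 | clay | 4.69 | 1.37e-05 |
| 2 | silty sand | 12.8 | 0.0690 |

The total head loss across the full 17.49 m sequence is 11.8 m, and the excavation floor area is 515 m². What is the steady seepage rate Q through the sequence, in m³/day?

0.0177

Flow is perpendicular to layering, so the layers act in series and the equivalent K is the thickness-weighted harmonic mean.
Total thickness L = 4.69 + 12.8 = 17.49 m.
Σ(b_i/K_i) = 4.69/1.37e-05 + 12.8/0.0690 = 3.425e+05 d.
K_eq = L / Σ(b_i/K_i) = 17.49 / 3.425e+05 = 5.106e-05 m/day.
Q = K_eq · A · (Δh/L) = 5.106e-05 × 515 × (11.8/17.49) = 0.01774 m³/day.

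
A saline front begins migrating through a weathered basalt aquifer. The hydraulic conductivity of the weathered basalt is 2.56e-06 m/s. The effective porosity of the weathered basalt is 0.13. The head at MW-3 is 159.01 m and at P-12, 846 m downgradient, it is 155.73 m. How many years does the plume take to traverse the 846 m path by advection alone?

Convert K: 2.56e-06 m/s × 86400 = 0.2212 m/day.
Hydraulic gradient i = (159.01 − 155.73) / 846 = 3.28 / 846 = 0.003877.
Darcy flux q = K · i = 0.2212 × 0.003877 = 0.0008575 m/day.
Seepage velocity v = q / n_e = 0.0008575 / 0.13 = 0.006597 m/day.
Travel time t = L / v = 846 / 0.006597 = 1.282e+05 days = 351.1 years.

351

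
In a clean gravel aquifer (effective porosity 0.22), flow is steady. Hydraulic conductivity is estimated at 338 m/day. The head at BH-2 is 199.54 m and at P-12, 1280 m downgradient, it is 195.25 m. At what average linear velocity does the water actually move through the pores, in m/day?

5.15

Hydraulic gradient i = (199.54 − 195.25) / 1280 = 4.29 / 1280 = 0.003352.
Darcy flux q = K · i = 338.0 × 0.003352 = 1.133 m/day.
Seepage velocity v = q / n_e = 1.133 / 0.22 = 5.149 m/day.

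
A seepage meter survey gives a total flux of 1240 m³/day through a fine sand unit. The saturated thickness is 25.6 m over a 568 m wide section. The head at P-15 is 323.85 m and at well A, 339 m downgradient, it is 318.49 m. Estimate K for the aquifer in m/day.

Cross-sectional area A = 568 × 25.6 = 14541 m².
Hydraulic gradient i = (323.85 − 318.49) / 339 = 5.36 / 339 = 0.01581.
From Q = K·A·i, K = Q / (A·i) = 1240 / (14541 × 0.01581) = 5.393 m/day.

5.39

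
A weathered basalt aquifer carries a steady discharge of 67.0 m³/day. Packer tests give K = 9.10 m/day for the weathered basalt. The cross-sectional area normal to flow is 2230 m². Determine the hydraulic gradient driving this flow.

0.00330

From Q = K·A·i, i = Q / (K·A) = 67.0 / (9.100 × 2230) = 0.003302.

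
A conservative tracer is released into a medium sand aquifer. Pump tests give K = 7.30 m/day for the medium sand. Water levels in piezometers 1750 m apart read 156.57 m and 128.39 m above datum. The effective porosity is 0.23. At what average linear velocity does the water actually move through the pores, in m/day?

0.511

Hydraulic gradient i = (156.57 − 128.39) / 1750 = 28.18 / 1750 = 0.01610.
Darcy flux q = K · i = 7.300 × 0.01610 = 0.1176 m/day.
Seepage velocity v = q / n_e = 0.1176 / 0.23 = 0.5111 m/day.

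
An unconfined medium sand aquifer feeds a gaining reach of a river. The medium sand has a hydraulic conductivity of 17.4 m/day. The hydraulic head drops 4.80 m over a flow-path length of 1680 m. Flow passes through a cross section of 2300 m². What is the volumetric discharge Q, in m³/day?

Hydraulic gradient i = Δh / L = 4.80 / 1680 = 0.002857.
Darcy's law: Q = K · A · i = 17.40 × 2300 × 0.002857 = 114.3 m³/day.

114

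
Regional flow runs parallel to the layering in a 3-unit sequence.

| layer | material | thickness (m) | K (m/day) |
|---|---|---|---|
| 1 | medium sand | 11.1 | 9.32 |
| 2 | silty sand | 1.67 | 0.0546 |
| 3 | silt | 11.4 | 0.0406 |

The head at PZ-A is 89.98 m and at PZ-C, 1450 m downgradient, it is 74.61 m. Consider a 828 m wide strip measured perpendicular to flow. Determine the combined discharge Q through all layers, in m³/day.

913

Flow is parallel to layering, so each bed carries its own Darcy discharge and the transmissivities add.
Σ(K_i·b_i) = 9.32×11.1 + 0.0546×1.67 + 0.0406×11.4 = 104.0 m²/day.
Hydraulic gradient i = (89.98 − 74.61) / 1450 = 15.37 / 1450 = 0.01060.
Q = Σ(K_i·b_i) · W · i = 104.0 × 828 × 0.01060 = 912.8 m³/day.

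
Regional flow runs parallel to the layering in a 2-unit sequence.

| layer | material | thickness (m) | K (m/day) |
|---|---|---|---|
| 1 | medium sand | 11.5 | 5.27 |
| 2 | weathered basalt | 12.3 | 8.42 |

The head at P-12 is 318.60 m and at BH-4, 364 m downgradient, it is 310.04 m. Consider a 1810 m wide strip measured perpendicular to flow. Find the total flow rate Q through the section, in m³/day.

Flow is parallel to layering, so each bed carries its own Darcy discharge and the transmissivities add.
Σ(K_i·b_i) = 5.27×11.5 + 8.42×12.3 = 164.2 m²/day.
Hydraulic gradient i = (318.60 − 310.04) / 364 = 8.56 / 364 = 0.02352.
Q = Σ(K_i·b_i) · W · i = 164.2 × 1810 × 0.02352 = 6988 m³/day.

6990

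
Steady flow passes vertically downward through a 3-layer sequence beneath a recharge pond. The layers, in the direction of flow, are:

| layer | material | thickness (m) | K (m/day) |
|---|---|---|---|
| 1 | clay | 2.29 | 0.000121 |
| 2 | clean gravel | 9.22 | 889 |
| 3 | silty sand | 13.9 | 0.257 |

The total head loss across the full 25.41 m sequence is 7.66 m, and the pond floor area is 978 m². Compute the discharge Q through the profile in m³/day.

0.395

Flow is perpendicular to layering, so the layers act in series and the equivalent K is the thickness-weighted harmonic mean.
Total thickness L = 2.29 + 9.22 + 13.9 = 25.41 m.
Σ(b_i/K_i) = 2.29/0.000121 + 9.22/889 + 13.9/0.257 = 18980 d.
K_eq = L / Σ(b_i/K_i) = 25.41 / 18980 = 0.001339 m/day.
Q = K_eq · A · (Δh/L) = 0.001339 × 978 × (7.66/25.41) = 0.3947 m³/day.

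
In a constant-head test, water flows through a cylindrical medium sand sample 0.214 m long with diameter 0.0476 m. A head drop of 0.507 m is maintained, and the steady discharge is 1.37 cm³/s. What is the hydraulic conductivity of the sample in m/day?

Cross-sectional area A = π·(d/2)² = π × (0.0476/2)² = 0.001780 m².
Convert discharge: 1.37 cm³/s = 1.370e-06 m³/s.
Darcy's law rearranged: K = Q·L / (A·Δh) = 1.370e-06 × 0.214 / (0.001780 × 0.507) = 0.0003250 m/s = 28.08 m/day.

28.1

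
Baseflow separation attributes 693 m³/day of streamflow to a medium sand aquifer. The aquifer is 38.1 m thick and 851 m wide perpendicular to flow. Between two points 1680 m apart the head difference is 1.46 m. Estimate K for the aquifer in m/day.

24.6

Cross-sectional area A = 851 × 38.1 = 32423 m².
Hydraulic gradient i = Δh / L = 1.46 / 1680 = 0.0008690.
From Q = K·A·i, K = Q / (A·i) = 693 / (32423 × 0.0008690) = 24.59 m/day.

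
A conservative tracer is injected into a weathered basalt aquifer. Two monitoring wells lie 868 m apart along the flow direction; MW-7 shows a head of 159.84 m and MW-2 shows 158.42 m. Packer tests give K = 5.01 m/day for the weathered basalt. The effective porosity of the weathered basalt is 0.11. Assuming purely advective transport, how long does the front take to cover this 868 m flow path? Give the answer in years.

31.9

Hydraulic gradient i = (159.84 − 158.42) / 868 = 1.42 / 868 = 0.001636.
Darcy flux q = K · i = 5.010 × 0.001636 = 0.008196 m/day.
Seepage velocity v = q / n_e = 0.008196 / 0.11 = 0.07451 m/day.
Travel time t = L / v = 868 / 0.07451 = 11649 days = 31.89 years.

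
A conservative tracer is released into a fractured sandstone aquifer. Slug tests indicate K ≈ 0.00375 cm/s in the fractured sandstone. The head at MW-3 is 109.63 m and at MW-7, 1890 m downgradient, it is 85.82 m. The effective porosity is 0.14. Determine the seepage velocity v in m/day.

Convert K: 0.00375 cm/s × 864 = 3.240 m/day.
Hydraulic gradient i = (109.63 − 85.82) / 1890 = 23.81 / 1890 = 0.01260.
Darcy flux q = K · i = 3.240 × 0.01260 = 0.04082 m/day.
Seepage velocity v = q / n_e = 0.04082 / 0.14 = 0.2916 m/day.

0.292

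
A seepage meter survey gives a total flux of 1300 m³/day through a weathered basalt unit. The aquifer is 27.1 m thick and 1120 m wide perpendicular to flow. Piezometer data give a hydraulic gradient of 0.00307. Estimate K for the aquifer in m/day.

14.0

Cross-sectional area A = 1120 × 27.1 = 30352 m².
Hydraulic gradient i = 0.00307.
From Q = K·A·i, K = Q / (A·i) = 1300 / (30352 × 0.003070) = 13.95 m/day.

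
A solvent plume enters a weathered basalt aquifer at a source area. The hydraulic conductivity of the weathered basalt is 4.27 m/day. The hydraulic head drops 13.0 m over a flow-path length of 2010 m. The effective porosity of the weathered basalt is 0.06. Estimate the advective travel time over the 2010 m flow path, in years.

12.0

Hydraulic gradient i = Δh / L = 13.0 / 2010 = 0.006468.
Darcy flux q = K · i = 4.270 × 0.006468 = 0.02762 m/day.
Seepage velocity v = q / n_e = 0.02762 / 0.06 = 0.4603 m/day.
Travel time t = L / v = 2010 / 0.4603 = 4367 days = 11.96 years.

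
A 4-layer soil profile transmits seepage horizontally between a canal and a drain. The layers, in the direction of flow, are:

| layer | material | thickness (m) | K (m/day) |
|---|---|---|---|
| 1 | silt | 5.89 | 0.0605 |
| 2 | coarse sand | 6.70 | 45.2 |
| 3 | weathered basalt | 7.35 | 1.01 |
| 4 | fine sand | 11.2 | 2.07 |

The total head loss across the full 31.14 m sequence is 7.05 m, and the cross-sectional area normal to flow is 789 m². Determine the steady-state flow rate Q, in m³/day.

Flow is perpendicular to layering, so the layers act in series and the equivalent K is the thickness-weighted harmonic mean.
Total thickness L = 5.89 + 6.70 + 7.35 + 11.2 = 31.14 m.
Σ(b_i/K_i) = 5.89/0.0605 + 6.70/45.2 + 7.35/1.01 + 11.2/2.07 = 110.2 d.
K_eq = L / Σ(b_i/K_i) = 31.14 / 110.2 = 0.2826 m/day.
Q = K_eq · A · (Δh/L) = 0.2826 × 789 × (7.05/31.14) = 50.48 m³/day.

50.5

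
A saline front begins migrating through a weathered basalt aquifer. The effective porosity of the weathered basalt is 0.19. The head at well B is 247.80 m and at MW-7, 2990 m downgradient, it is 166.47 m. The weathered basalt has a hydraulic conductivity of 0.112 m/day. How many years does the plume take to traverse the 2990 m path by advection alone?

Hydraulic gradient i = (247.80 − 166.47) / 2990 = 81.33 / 2990 = 0.02720.
Darcy flux q = K · i = 0.1120 × 0.02720 = 0.003046 m/day.
Seepage velocity v = q / n_e = 0.003046 / 0.19 = 0.01603 m/day.
Travel time t = L / v = 2990 / 0.01603 = 1.865e+05 days = 510.5 years.

511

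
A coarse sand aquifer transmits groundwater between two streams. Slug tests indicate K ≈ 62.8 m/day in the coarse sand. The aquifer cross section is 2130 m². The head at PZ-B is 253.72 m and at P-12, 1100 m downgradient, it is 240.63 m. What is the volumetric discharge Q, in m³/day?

Hydraulic gradient i = (253.72 − 240.63) / 1100 = 13.09 / 1100 = 0.01190.
Darcy's law: Q = K · A · i = 62.80 × 2130 × 0.01190 = 1592 m³/day.

1590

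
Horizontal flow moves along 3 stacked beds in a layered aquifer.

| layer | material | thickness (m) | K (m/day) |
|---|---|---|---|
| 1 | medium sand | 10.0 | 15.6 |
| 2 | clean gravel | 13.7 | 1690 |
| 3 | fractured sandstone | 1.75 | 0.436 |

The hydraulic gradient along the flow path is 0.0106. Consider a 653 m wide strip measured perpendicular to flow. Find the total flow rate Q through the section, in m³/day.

Flow is parallel to layering, so each bed carries its own Darcy discharge and the transmissivities add.
Σ(K_i·b_i) = 15.6×10.0 + 1690×13.7 + 0.436×1.75 = 23310 m²/day.
Hydraulic gradient i = 0.0106.
Q = Σ(K_i·b_i) · W · i = 23310 × 653 × 0.01060 = 1.613e+05 m³/day.

161000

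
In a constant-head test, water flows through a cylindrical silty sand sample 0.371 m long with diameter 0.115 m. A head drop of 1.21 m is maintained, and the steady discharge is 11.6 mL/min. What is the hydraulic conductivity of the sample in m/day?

Cross-sectional area A = π·(d/2)² = π × (0.115/2)² = 0.01039 m².
Convert discharge: 11.6 mL/min = 1.933e-07 m³/s.
Darcy's law rearranged: K = Q·L / (A·Δh) = 1.933e-07 × 0.371 / (0.01039 × 1.21) = 5.707e-06 m/s = 0.4931 m/day.

0.493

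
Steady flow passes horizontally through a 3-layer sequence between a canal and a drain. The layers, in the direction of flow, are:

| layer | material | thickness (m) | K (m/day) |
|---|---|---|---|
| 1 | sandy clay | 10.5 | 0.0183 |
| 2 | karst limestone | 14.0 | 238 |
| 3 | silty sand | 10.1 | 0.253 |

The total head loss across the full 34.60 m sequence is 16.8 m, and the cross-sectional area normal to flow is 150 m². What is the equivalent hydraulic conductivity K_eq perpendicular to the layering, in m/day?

0.0564

Flow is perpendicular to layering, so the layers act in series and the equivalent K is the thickness-weighted harmonic mean.
Total thickness L = 10.5 + 14.0 + 10.1 = 34.60 m.
Σ(b_i/K_i) = 10.5/0.0183 + 14.0/238 + 10.1/0.253 = 613.8 d.
K_eq = L / Σ(b_i/K_i) = 34.60 / 613.8 = 0.05637 m/day.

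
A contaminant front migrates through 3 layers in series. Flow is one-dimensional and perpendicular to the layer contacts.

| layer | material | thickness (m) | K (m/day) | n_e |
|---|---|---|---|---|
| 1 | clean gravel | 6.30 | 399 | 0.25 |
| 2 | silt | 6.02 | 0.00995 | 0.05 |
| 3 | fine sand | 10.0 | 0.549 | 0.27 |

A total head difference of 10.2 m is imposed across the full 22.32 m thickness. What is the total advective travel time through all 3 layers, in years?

With flow normal to the layers, continuity requires the same specific discharge q through every layer.
Σ(b_i/K_i) = 6.30/399 + 6.02/0.00995 + 10.0/0.549 = 623.3 d.
q = Δh / Σ(b_i/K_i) = 10.2 / 623.3 = 0.01637 m/day.
In each layer the seepage velocity is v_i = q/n_i, so the layer transit time is t_i = b_i·n_i / q:
  layer 1 (clean gravel): t_1 = 6.30 × 0.25 / 0.01637 = 96.24 d
  layer 2 (silt): t_2 = 6.02 × 0.05 / 0.01637 = 18.39 d
  layer 3 (fine sand): t_3 = 10.0 × 0.27 / 0.01637 = 165.0 d
Total t = Σ t_i = 279.6 days = 0.7655 years.

0.766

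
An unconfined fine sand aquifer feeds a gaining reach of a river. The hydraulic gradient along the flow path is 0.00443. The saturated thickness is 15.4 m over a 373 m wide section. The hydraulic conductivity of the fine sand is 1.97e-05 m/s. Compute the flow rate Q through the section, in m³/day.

43.3

Convert K: 1.97e-05 m/s × 86400 = 1.702 m/day.
Cross-sectional area A = 373 × 15.4 = 5744 m².
Hydraulic gradient i = 0.00443.
Darcy's law: Q = K · A · i = 1.702 × 5744 × 0.004430 = 43.31 m³/day.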